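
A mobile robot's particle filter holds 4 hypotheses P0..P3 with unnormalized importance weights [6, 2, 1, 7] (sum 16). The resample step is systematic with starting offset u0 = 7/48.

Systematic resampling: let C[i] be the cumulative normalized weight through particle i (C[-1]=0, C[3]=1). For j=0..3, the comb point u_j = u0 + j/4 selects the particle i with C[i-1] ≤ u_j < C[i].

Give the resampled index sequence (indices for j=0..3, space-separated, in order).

C = [3/8, 1/2, 9/16, 1]
j=0: u_0=7/48 ∈ [0, 3/8) → index 0
j=1: u_1=19/48 ∈ [3/8, 1/2) → index 1
j=2: u_2=31/48 ∈ [9/16, 1) → index 3
j=3: u_3=43/48 ∈ [9/16, 1) → index 3

0 1 3 3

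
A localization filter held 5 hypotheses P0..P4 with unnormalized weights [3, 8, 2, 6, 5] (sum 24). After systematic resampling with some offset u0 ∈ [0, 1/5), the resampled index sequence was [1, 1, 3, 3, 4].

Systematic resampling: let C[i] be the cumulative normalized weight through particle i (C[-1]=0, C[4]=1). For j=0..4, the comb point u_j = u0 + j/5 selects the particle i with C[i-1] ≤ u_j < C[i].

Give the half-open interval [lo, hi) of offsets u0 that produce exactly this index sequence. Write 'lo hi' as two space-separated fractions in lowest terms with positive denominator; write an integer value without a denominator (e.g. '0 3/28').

17/120 23/120

C = [1/8, 11/24, 13/24, 19/24, 1]
j=0 picked index 1: u0 ∈ [1/8, 11/24)
j=1 picked index 1: u0 ∈ [-3/40, 31/120)
j=2 picked index 3: u0 ∈ [17/120, 47/120)
j=3 picked index 3: u0 ∈ [-7/120, 23/120)
j=4 picked index 4: u0 ∈ [-1/120, 1/5)
intersection: [17/120, 23/120)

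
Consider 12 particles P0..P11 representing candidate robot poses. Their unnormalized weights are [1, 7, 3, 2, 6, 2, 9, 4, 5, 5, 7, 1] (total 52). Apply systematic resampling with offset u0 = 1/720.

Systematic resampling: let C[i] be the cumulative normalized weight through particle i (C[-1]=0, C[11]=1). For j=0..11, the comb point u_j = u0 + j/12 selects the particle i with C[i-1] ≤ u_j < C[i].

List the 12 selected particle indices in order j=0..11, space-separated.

0 1 2 4 4 6 6 7 8 9 9 10

C = [1/52, 2/13, 11/52, 1/4, 19/52, 21/52, 15/26, 17/26, 3/4, 11/13, 51/52, 1]
j=0: u_0=1/720 ∈ [0, 1/52) → index 0
j=1: u_1=61/720 ∈ [1/52, 2/13) → index 1
j=2: u_2=121/720 ∈ [2/13, 11/52) → index 2
j=3: u_3=181/720 ∈ [1/4, 19/52) → index 4
j=4: u_4=241/720 ∈ [1/4, 19/52) → index 4
j=5: u_5=301/720 ∈ [21/52, 15/26) → index 6
j=6: u_6=361/720 ∈ [21/52, 15/26) → index 6
j=7: u_7=421/720 ∈ [15/26, 17/26) → index 7
j=8: u_8=481/720 ∈ [17/26, 3/4) → index 8
j=9: u_9=541/720 ∈ [3/4, 11/13) → index 9
j=10: u_10=601/720 ∈ [3/4, 11/13) → index 9
j=11: u_11=661/720 ∈ [11/13, 51/52) → index 10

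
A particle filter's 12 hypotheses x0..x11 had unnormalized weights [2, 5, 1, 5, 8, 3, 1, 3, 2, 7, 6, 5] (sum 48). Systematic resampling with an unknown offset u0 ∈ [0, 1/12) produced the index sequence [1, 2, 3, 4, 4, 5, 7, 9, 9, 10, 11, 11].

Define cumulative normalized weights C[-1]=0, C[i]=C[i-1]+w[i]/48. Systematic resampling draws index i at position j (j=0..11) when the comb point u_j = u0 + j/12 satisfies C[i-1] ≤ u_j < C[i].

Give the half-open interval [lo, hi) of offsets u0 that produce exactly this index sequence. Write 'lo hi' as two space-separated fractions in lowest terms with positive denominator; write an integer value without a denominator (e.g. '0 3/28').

C = [1/24, 7/48, 1/6, 13/48, 7/16, 1/2, 25/48, 7/12, 5/8, 37/48, 43/48, 1]
j=0 picked index 1: u0 ∈ [1/24, 7/48)
j=1 picked index 2: u0 ∈ [1/16, 1/12)
j=2 picked index 3: u0 ∈ [0, 5/48)
j=3 picked index 4: u0 ∈ [1/48, 3/16)
j=4 picked index 4: u0 ∈ [-1/16, 5/48)
j=5 picked index 5: u0 ∈ [1/48, 1/12)
j=6 picked index 7: u0 ∈ [1/48, 1/12)
j=7 picked index 9: u0 ∈ [1/24, 3/16)
j=8 picked index 9: u0 ∈ [-1/24, 5/48)
j=9 picked index 10: u0 ∈ [1/48, 7/48)
j=10 picked index 11: u0 ∈ [1/16, 1/6)
j=11 picked index 11: u0 ∈ [-1/48, 1/12)
intersection: [1/16, 1/12)

1/16 1/12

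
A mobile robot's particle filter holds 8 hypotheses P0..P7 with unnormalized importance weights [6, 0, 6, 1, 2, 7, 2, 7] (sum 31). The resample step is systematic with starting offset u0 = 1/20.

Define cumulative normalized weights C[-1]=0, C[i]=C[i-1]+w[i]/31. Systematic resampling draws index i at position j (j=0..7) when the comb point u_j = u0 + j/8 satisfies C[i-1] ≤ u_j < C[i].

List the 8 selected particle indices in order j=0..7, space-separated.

C = [6/31, 6/31, 12/31, 13/31, 15/31, 22/31, 24/31, 1]
j=0: u_0=1/20 ∈ [0, 6/31) → index 0
j=1: u_1=7/40 ∈ [0, 6/31) → index 0
j=2: u_2=3/10 ∈ [6/31, 12/31) → index 2
j=3: u_3=17/40 ∈ [13/31, 15/31) → index 4
j=4: u_4=11/20 ∈ [15/31, 22/31) → index 5
j=5: u_5=27/40 ∈ [15/31, 22/31) → index 5
j=6: u_6=4/5 ∈ [24/31, 1) → index 7
j=7: u_7=37/40 ∈ [24/31, 1) → index 7

0 0 2 4 5 5 7 7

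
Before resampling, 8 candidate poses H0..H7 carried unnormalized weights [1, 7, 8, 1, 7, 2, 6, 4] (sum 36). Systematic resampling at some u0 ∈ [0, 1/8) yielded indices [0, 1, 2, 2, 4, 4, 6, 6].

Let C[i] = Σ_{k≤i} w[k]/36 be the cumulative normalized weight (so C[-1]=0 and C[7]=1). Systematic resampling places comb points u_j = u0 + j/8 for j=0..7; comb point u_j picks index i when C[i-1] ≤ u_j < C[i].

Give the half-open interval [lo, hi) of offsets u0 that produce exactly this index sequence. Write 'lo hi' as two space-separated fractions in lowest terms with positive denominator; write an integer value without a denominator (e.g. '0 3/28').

C = [1/36, 2/9, 4/9, 17/36, 2/3, 13/18, 8/9, 1]
j=0 picked index 0: u0 ∈ [0, 1/36)
j=1 picked index 1: u0 ∈ [-7/72, 7/72)
j=2 picked index 2: u0 ∈ [-1/36, 7/36)
j=3 picked index 2: u0 ∈ [-11/72, 5/72)
j=4 picked index 4: u0 ∈ [-1/36, 1/6)
j=5 picked index 4: u0 ∈ [-11/72, 1/24)
j=6 picked index 6: u0 ∈ [-1/36, 5/36)
j=7 picked index 6: u0 ∈ [-11/72, 1/72)
intersection: [0, 1/72)

0 1/72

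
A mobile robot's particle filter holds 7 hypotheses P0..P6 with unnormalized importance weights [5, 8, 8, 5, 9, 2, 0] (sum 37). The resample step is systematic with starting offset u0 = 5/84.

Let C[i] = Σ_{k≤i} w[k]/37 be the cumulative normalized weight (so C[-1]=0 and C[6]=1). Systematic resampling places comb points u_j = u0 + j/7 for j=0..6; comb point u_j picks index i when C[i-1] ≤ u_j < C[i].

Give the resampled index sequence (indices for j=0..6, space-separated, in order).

C = [5/37, 13/37, 21/37, 26/37, 35/37, 1, 1]
j=0: u_0=5/84 ∈ [0, 5/37) → index 0
j=1: u_1=17/84 ∈ [5/37, 13/37) → index 1
j=2: u_2=29/84 ∈ [5/37, 13/37) → index 1
j=3: u_3=41/84 ∈ [13/37, 21/37) → index 2
j=4: u_4=53/84 ∈ [21/37, 26/37) → index 3
j=5: u_5=65/84 ∈ [26/37, 35/37) → index 4
j=6: u_6=11/12 ∈ [26/37, 35/37) → index 4

0 1 1 2 3 4 4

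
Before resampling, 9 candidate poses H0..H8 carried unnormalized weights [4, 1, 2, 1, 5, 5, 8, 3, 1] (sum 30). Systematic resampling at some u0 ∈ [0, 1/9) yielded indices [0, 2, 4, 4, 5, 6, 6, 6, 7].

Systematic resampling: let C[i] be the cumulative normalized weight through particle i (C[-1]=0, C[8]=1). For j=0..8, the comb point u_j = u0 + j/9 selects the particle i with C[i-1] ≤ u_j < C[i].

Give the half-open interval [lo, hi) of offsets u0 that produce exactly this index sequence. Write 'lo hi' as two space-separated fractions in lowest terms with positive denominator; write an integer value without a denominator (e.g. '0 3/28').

C = [2/15, 1/6, 7/30, 4/15, 13/30, 3/5, 13/15, 29/30, 1]
j=0 picked index 0: u0 ∈ [0, 2/15)
j=1 picked index 2: u0 ∈ [1/18, 11/90)
j=2 picked index 4: u0 ∈ [2/45, 19/90)
j=3 picked index 4: u0 ∈ [-1/15, 1/10)
j=4 picked index 5: u0 ∈ [-1/90, 7/45)
j=5 picked index 6: u0 ∈ [2/45, 14/45)
j=6 picked index 6: u0 ∈ [-1/15, 1/5)
j=7 picked index 6: u0 ∈ [-8/45, 4/45)
j=8 picked index 7: u0 ∈ [-1/45, 7/90)
intersection: [1/18, 7/90)

1/18 7/90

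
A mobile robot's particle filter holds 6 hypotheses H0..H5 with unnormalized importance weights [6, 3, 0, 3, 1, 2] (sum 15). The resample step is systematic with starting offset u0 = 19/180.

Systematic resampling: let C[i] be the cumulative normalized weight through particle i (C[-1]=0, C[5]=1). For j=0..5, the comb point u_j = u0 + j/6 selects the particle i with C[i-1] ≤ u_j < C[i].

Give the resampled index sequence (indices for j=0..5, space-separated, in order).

C = [2/5, 3/5, 3/5, 4/5, 13/15, 1]
j=0: u_0=19/180 ∈ [0, 2/5) → index 0
j=1: u_1=49/180 ∈ [0, 2/5) → index 0
j=2: u_2=79/180 ∈ [2/5, 3/5) → index 1
j=3: u_3=109/180 ∈ [3/5, 4/5) → index 3
j=4: u_4=139/180 ∈ [3/5, 4/5) → index 3
j=5: u_5=169/180 ∈ [13/15, 1) → index 5

0 0 1 3 3 5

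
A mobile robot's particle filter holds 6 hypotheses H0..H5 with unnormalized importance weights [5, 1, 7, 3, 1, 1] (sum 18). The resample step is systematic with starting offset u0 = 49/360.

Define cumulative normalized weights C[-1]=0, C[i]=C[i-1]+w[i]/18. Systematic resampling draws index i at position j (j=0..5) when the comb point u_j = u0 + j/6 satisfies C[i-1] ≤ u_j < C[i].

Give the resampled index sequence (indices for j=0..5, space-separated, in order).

0 1 2 2 3 5

C = [5/18, 1/3, 13/18, 8/9, 17/18, 1]
j=0: u_0=49/360 ∈ [0, 5/18) → index 0
j=1: u_1=109/360 ∈ [5/18, 1/3) → index 1
j=2: u_2=169/360 ∈ [1/3, 13/18) → index 2
j=3: u_3=229/360 ∈ [1/3, 13/18) → index 2
j=4: u_4=289/360 ∈ [13/18, 8/9) → index 3
j=5: u_5=349/360 ∈ [17/18, 1) → index 5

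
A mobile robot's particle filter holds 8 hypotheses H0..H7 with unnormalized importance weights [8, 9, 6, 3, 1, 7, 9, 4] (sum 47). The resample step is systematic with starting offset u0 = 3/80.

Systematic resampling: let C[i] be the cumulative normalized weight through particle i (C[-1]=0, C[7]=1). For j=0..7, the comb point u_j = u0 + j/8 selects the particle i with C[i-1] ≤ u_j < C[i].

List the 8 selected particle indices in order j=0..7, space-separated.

C = [8/47, 17/47, 23/47, 26/47, 27/47, 34/47, 43/47, 1]
j=0: u_0=3/80 ∈ [0, 8/47) → index 0
j=1: u_1=13/80 ∈ [0, 8/47) → index 0
j=2: u_2=23/80 ∈ [8/47, 17/47) → index 1
j=3: u_3=33/80 ∈ [17/47, 23/47) → index 2
j=4: u_4=43/80 ∈ [23/47, 26/47) → index 3
j=5: u_5=53/80 ∈ [27/47, 34/47) → index 5
j=6: u_6=63/80 ∈ [34/47, 43/47) → index 6
j=7: u_7=73/80 ∈ [34/47, 43/47) → index 6

0 0 1 2 3 5 6 6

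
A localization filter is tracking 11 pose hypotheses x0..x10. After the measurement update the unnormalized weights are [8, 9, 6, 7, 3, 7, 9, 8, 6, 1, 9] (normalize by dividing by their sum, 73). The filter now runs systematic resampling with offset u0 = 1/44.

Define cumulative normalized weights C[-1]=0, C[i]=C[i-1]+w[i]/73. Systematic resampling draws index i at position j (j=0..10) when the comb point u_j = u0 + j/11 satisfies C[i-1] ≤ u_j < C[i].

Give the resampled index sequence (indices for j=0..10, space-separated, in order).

C = [8/73, 17/73, 23/73, 30/73, 33/73, 40/73, 49/73, 57/73, 63/73, 64/73, 1]
j=0: u_0=1/44 ∈ [0, 8/73) → index 0
j=1: u_1=5/44 ∈ [8/73, 17/73) → index 1
j=2: u_2=9/44 ∈ [8/73, 17/73) → index 1
j=3: u_3=13/44 ∈ [17/73, 23/73) → index 2
j=4: u_4=17/44 ∈ [23/73, 30/73) → index 3
j=5: u_5=21/44 ∈ [33/73, 40/73) → index 5
j=6: u_6=25/44 ∈ [40/73, 49/73) → index 6
j=7: u_7=29/44 ∈ [40/73, 49/73) → index 6
j=8: u_8=3/4 ∈ [49/73, 57/73) → index 7
j=9: u_9=37/44 ∈ [57/73, 63/73) → index 8
j=10: u_10=41/44 ∈ [64/73, 1) → index 10

0 1 1 2 3 5 6 6 7 8 10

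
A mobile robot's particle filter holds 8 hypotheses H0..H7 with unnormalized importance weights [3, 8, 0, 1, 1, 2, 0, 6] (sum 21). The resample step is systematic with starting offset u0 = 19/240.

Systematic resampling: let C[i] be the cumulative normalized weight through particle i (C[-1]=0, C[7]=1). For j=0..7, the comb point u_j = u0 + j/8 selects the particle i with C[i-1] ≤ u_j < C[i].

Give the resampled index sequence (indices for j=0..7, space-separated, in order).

0 1 1 1 4 5 7 7

C = [1/7, 11/21, 11/21, 4/7, 13/21, 5/7, 5/7, 1]
j=0: u_0=19/240 ∈ [0, 1/7) → index 0
j=1: u_1=49/240 ∈ [1/7, 11/21) → index 1
j=2: u_2=79/240 ∈ [1/7, 11/21) → index 1
j=3: u_3=109/240 ∈ [1/7, 11/21) → index 1
j=4: u_4=139/240 ∈ [4/7, 13/21) → index 4
j=5: u_5=169/240 ∈ [13/21, 5/7) → index 5
j=6: u_6=199/240 ∈ [5/7, 1) → index 7
j=7: u_7=229/240 ∈ [5/7, 1) → index 7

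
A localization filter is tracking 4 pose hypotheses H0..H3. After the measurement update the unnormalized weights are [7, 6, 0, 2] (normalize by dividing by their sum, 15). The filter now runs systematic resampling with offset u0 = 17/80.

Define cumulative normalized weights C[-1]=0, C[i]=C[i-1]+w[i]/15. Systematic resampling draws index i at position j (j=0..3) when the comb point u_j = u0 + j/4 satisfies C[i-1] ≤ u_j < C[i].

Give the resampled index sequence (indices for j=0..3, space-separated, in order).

C = [7/15, 13/15, 13/15, 1]
j=0: u_0=17/80 ∈ [0, 7/15) → index 0
j=1: u_1=37/80 ∈ [0, 7/15) → index 0
j=2: u_2=57/80 ∈ [7/15, 13/15) → index 1
j=3: u_3=77/80 ∈ [13/15, 1) → index 3

0 0 1 3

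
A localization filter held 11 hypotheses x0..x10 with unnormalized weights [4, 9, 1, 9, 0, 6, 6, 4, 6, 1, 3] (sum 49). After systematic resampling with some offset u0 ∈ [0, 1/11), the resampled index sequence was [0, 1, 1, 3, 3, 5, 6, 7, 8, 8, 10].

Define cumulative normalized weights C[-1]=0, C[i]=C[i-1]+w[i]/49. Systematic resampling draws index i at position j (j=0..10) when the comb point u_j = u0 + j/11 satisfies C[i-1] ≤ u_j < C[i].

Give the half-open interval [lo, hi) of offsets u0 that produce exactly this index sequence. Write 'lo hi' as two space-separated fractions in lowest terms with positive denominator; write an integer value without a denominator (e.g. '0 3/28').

6/77 4/49

C = [4/49, 13/49, 2/7, 23/49, 23/49, 29/49, 5/7, 39/49, 45/49, 46/49, 1]
j=0 picked index 0: u0 ∈ [0, 4/49)
j=1 picked index 1: u0 ∈ [-5/539, 94/539)
j=2 picked index 1: u0 ∈ [-54/539, 45/539)
j=3 picked index 3: u0 ∈ [1/77, 106/539)
j=4 picked index 3: u0 ∈ [-6/77, 57/539)
j=5 picked index 5: u0 ∈ [8/539, 74/539)
j=6 picked index 6: u0 ∈ [25/539, 13/77)
j=7 picked index 7: u0 ∈ [6/77, 86/539)
j=8 picked index 8: u0 ∈ [37/539, 103/539)
j=9 picked index 8: u0 ∈ [-12/539, 54/539)
j=10 picked index 10: u0 ∈ [16/539, 1/11)
intersection: [6/77, 4/49)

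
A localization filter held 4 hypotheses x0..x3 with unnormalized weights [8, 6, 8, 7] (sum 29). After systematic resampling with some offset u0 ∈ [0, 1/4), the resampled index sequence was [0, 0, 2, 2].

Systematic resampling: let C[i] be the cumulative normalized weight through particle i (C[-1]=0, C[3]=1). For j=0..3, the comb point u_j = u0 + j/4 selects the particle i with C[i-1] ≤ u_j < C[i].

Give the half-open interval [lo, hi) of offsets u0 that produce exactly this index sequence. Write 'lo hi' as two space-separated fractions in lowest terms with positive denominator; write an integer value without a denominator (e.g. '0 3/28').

0 1/116

C = [8/29, 14/29, 22/29, 1]
j=0 picked index 0: u0 ∈ [0, 8/29)
j=1 picked index 0: u0 ∈ [-1/4, 3/116)
j=2 picked index 2: u0 ∈ [-1/58, 15/58)
j=3 picked index 2: u0 ∈ [-31/116, 1/116)
intersection: [0, 1/116)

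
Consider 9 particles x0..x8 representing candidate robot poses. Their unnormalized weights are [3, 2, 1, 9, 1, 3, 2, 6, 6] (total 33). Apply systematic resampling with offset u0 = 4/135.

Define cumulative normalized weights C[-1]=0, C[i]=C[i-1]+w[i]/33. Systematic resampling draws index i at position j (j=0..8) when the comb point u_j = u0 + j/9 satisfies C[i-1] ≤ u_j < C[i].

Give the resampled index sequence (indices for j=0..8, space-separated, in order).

0 1 3 3 4 6 7 7 8

C = [1/11, 5/33, 2/11, 5/11, 16/33, 19/33, 7/11, 9/11, 1]
j=0: u_0=4/135 ∈ [0, 1/11) → index 0
j=1: u_1=19/135 ∈ [1/11, 5/33) → index 1
j=2: u_2=34/135 ∈ [2/11, 5/11) → index 3
j=3: u_3=49/135 ∈ [2/11, 5/11) → index 3
j=4: u_4=64/135 ∈ [5/11, 16/33) → index 4
j=5: u_5=79/135 ∈ [19/33, 7/11) → index 6
j=6: u_6=94/135 ∈ [7/11, 9/11) → index 7
j=7: u_7=109/135 ∈ [7/11, 9/11) → index 7
j=8: u_8=124/135 ∈ [9/11, 1) → index 8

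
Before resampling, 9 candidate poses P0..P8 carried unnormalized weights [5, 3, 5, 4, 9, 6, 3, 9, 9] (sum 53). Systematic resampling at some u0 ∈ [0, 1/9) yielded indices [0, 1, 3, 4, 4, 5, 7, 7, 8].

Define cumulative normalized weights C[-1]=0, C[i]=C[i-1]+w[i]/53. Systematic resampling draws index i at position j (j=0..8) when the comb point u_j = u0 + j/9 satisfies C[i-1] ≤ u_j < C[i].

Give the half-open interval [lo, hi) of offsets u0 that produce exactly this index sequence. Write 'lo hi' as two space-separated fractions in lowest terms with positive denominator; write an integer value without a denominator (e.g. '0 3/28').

C = [5/53, 8/53, 13/53, 17/53, 26/53, 32/53, 35/53, 44/53, 1]
j=0 picked index 0: u0 ∈ [0, 5/53)
j=1 picked index 1: u0 ∈ [-8/477, 19/477)
j=2 picked index 3: u0 ∈ [11/477, 47/477)
j=3 picked index 4: u0 ∈ [-2/159, 25/159)
j=4 picked index 4: u0 ∈ [-59/477, 22/477)
j=5 picked index 5: u0 ∈ [-31/477, 23/477)
j=6 picked index 7: u0 ∈ [-1/159, 26/159)
j=7 picked index 7: u0 ∈ [-56/477, 25/477)
j=8 picked index 8: u0 ∈ [-28/477, 1/9)
intersection: [11/477, 19/477)

11/477 19/477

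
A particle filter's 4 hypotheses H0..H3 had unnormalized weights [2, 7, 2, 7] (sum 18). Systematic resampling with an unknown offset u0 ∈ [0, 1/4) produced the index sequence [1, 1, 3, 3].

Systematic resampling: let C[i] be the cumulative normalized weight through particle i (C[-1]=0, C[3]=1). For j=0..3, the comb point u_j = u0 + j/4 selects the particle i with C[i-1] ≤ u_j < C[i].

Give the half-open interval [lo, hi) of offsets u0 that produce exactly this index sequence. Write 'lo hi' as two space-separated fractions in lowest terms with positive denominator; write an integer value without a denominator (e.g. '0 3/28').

C = [1/9, 1/2, 11/18, 1]
j=0 picked index 1: u0 ∈ [1/9, 1/2)
j=1 picked index 1: u0 ∈ [-5/36, 1/4)
j=2 picked index 3: u0 ∈ [1/9, 1/2)
j=3 picked index 3: u0 ∈ [-5/36, 1/4)
intersection: [1/9, 1/4)

1/9 1/4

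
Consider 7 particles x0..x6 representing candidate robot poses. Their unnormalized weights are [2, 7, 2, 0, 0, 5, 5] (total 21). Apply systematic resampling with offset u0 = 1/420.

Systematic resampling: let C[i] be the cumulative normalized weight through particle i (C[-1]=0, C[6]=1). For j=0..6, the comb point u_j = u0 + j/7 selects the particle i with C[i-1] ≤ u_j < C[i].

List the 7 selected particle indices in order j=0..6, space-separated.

C = [2/21, 3/7, 11/21, 11/21, 11/21, 16/21, 1]
j=0: u_0=1/420 ∈ [0, 2/21) → index 0
j=1: u_1=61/420 ∈ [2/21, 3/7) → index 1
j=2: u_2=121/420 ∈ [2/21, 3/7) → index 1
j=3: u_3=181/420 ∈ [3/7, 11/21) → index 2
j=4: u_4=241/420 ∈ [11/21, 16/21) → index 5
j=5: u_5=43/60 ∈ [11/21, 16/21) → index 5
j=6: u_6=361/420 ∈ [16/21, 1) → index 6

0 1 1 2 5 5 6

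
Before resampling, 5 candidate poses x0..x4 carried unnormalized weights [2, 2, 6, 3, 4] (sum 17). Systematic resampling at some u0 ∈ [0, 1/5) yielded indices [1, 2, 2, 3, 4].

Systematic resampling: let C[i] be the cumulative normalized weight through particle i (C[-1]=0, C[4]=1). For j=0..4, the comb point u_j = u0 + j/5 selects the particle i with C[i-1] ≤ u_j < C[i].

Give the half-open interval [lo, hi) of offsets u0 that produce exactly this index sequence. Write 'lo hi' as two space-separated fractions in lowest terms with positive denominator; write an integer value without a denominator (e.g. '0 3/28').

2/17 14/85

C = [2/17, 4/17, 10/17, 13/17, 1]
j=0 picked index 1: u0 ∈ [2/17, 4/17)
j=1 picked index 2: u0 ∈ [3/85, 33/85)
j=2 picked index 2: u0 ∈ [-14/85, 16/85)
j=3 picked index 3: u0 ∈ [-1/85, 14/85)
j=4 picked index 4: u0 ∈ [-3/85, 1/5)
intersection: [2/17, 14/85)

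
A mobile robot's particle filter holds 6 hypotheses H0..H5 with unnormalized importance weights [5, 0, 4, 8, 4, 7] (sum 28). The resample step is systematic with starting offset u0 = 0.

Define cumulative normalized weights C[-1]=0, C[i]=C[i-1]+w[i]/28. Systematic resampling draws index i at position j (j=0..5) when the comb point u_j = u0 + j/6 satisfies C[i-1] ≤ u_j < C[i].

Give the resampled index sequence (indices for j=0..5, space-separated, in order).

C = [5/28, 5/28, 9/28, 17/28, 3/4, 1]
j=0: u_0=0 ∈ [0, 5/28) → index 0
j=1: u_1=1/6 ∈ [0, 5/28) → index 0
j=2: u_2=1/3 ∈ [9/28, 17/28) → index 3
j=3: u_3=1/2 ∈ [9/28, 17/28) → index 3
j=4: u_4=2/3 ∈ [17/28, 3/4) → index 4
j=5: u_5=5/6 ∈ [3/4, 1) → index 5

0 0 3 3 4 5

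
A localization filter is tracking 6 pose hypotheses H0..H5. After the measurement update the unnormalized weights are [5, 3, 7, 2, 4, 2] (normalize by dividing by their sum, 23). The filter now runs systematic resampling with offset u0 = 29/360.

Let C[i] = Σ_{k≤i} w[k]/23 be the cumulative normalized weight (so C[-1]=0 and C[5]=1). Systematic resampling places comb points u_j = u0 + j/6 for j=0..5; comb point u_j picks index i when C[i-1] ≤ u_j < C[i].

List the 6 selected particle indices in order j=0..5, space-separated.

0 1 2 2 4 5

C = [5/23, 8/23, 15/23, 17/23, 21/23, 1]
j=0: u_0=29/360 ∈ [0, 5/23) → index 0
j=1: u_1=89/360 ∈ [5/23, 8/23) → index 1
j=2: u_2=149/360 ∈ [8/23, 15/23) → index 2
j=3: u_3=209/360 ∈ [8/23, 15/23) → index 2
j=4: u_4=269/360 ∈ [17/23, 21/23) → index 4
j=5: u_5=329/360 ∈ [21/23, 1) → index 5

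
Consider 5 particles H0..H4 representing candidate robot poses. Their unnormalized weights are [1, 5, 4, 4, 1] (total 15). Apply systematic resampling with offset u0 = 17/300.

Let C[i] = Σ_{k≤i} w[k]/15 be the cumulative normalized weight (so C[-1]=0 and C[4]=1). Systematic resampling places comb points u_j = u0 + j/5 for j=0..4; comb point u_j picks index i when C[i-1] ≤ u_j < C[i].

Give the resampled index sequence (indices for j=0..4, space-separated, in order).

0 1 2 2 3

C = [1/15, 2/5, 2/3, 14/15, 1]
j=0: u_0=17/300 ∈ [0, 1/15) → index 0
j=1: u_1=77/300 ∈ [1/15, 2/5) → index 1
j=2: u_2=137/300 ∈ [2/5, 2/3) → index 2
j=3: u_3=197/300 ∈ [2/5, 2/3) → index 2
j=4: u_4=257/300 ∈ [2/3, 14/15) → index 3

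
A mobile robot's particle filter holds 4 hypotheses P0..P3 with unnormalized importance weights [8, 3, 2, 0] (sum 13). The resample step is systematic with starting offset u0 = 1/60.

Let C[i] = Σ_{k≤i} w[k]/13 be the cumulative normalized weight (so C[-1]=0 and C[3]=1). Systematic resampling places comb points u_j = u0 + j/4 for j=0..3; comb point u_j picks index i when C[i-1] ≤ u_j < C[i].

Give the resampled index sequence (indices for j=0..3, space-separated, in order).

0 0 0 1

C = [8/13, 11/13, 1, 1]
j=0: u_0=1/60 ∈ [0, 8/13) → index 0
j=1: u_1=4/15 ∈ [0, 8/13) → index 0
j=2: u_2=31/60 ∈ [0, 8/13) → index 0
j=3: u_3=23/30 ∈ [8/13, 11/13) → index 1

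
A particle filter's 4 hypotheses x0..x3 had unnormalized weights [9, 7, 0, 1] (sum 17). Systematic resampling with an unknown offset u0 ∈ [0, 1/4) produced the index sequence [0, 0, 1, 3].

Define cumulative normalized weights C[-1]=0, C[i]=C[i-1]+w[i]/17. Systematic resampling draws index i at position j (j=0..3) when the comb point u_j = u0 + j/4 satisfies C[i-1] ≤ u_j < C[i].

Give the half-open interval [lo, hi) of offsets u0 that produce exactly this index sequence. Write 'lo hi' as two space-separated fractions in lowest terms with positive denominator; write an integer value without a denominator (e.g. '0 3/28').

13/68 1/4

C = [9/17, 16/17, 16/17, 1]
j=0 picked index 0: u0 ∈ [0, 9/17)
j=1 picked index 0: u0 ∈ [-1/4, 19/68)
j=2 picked index 1: u0 ∈ [1/34, 15/34)
j=3 picked index 3: u0 ∈ [13/68, 1/4)
intersection: [13/68, 1/4)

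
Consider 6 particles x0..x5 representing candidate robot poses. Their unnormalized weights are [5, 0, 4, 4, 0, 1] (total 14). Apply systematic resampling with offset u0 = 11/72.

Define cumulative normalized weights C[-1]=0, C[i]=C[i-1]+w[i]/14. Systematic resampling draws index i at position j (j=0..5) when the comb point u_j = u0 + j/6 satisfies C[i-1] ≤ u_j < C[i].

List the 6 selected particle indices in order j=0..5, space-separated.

0 0 2 3 3 5

C = [5/14, 5/14, 9/14, 13/14, 13/14, 1]
j=0: u_0=11/72 ∈ [0, 5/14) → index 0
j=1: u_1=23/72 ∈ [0, 5/14) → index 0
j=2: u_2=35/72 ∈ [5/14, 9/14) → index 2
j=3: u_3=47/72 ∈ [9/14, 13/14) → index 3
j=4: u_4=59/72 ∈ [9/14, 13/14) → index 3
j=5: u_5=71/72 ∈ [13/14, 1) → index 5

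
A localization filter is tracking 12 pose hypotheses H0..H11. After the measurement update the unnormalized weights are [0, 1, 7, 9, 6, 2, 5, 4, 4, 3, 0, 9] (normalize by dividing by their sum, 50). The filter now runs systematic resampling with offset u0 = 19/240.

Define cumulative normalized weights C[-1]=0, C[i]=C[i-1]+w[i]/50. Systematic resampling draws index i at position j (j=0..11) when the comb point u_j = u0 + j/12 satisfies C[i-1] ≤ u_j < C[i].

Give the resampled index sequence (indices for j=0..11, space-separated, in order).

C = [0, 1/50, 4/25, 17/50, 23/50, 1/2, 3/5, 17/25, 19/25, 41/50, 41/50, 1]
j=0: u_0=19/240 ∈ [1/50, 4/25) → index 2
j=1: u_1=13/80 ∈ [4/25, 17/50) → index 3
j=2: u_2=59/240 ∈ [4/25, 17/50) → index 3
j=3: u_3=79/240 ∈ [4/25, 17/50) → index 3
j=4: u_4=33/80 ∈ [17/50, 23/50) → index 4
j=5: u_5=119/240 ∈ [23/50, 1/2) → index 5
j=6: u_6=139/240 ∈ [1/2, 3/5) → index 6
j=7: u_7=53/80 ∈ [3/5, 17/25) → index 7
j=8: u_8=179/240 ∈ [17/25, 19/25) → index 8
j=9: u_9=199/240 ∈ [41/50, 1) → index 11
j=10: u_10=73/80 ∈ [41/50, 1) → index 11
j=11: u_11=239/240 ∈ [41/50, 1) → index 11

2 3 3 3 4 5 6 7 8 11 11 11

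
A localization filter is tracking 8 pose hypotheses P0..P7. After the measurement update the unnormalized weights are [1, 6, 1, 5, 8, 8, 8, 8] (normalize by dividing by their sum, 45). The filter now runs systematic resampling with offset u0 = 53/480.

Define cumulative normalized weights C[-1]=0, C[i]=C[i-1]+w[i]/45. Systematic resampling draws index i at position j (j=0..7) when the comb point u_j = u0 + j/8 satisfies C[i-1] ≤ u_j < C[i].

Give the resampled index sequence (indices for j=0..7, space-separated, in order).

1 3 4 5 5 6 7 7

C = [1/45, 7/45, 8/45, 13/45, 7/15, 29/45, 37/45, 1]
j=0: u_0=53/480 ∈ [1/45, 7/45) → index 1
j=1: u_1=113/480 ∈ [8/45, 13/45) → index 3
j=2: u_2=173/480 ∈ [13/45, 7/15) → index 4
j=3: u_3=233/480 ∈ [7/15, 29/45) → index 5
j=4: u_4=293/480 ∈ [7/15, 29/45) → index 5
j=5: u_5=353/480 ∈ [29/45, 37/45) → index 6
j=6: u_6=413/480 ∈ [37/45, 1) → index 7
j=7: u_7=473/480 ∈ [37/45, 1) → index 7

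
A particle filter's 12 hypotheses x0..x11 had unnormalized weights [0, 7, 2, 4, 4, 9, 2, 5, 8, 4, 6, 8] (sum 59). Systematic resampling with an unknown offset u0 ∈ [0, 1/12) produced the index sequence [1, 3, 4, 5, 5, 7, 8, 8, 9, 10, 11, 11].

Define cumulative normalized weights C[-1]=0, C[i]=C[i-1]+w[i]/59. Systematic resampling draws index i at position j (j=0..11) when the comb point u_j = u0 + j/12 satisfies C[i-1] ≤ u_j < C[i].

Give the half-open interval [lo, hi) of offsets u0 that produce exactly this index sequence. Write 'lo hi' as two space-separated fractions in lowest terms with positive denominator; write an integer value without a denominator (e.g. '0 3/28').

C = [0, 7/59, 9/59, 13/59, 17/59, 26/59, 28/59, 33/59, 41/59, 45/59, 51/59, 1]
j=0 picked index 1: u0 ∈ [0, 7/59)
j=1 picked index 3: u0 ∈ [49/708, 97/708)
j=2 picked index 4: u0 ∈ [19/354, 43/354)
j=3 picked index 5: u0 ∈ [9/236, 45/236)
j=4 picked index 5: u0 ∈ [-8/177, 19/177)
j=5 picked index 7: u0 ∈ [41/708, 101/708)
j=6 picked index 8: u0 ∈ [7/118, 23/118)
j=7 picked index 8: u0 ∈ [-17/708, 79/708)
j=8 picked index 9: u0 ∈ [5/177, 17/177)
j=9 picked index 10: u0 ∈ [3/236, 27/236)
j=10 picked index 11: u0 ∈ [11/354, 1/6)
j=11 picked index 11: u0 ∈ [-37/708, 1/12)
intersection: [49/708, 1/12)

49/708 1/12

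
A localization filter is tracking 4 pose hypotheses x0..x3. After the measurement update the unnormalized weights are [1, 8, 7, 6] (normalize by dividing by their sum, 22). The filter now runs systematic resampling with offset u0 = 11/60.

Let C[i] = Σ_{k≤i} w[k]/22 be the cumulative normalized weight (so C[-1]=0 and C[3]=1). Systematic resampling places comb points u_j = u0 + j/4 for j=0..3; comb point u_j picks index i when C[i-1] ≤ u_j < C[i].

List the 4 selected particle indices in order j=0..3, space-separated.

C = [1/22, 9/22, 8/11, 1]
j=0: u_0=11/60 ∈ [1/22, 9/22) → index 1
j=1: u_1=13/30 ∈ [9/22, 8/11) → index 2
j=2: u_2=41/60 ∈ [9/22, 8/11) → index 2
j=3: u_3=14/15 ∈ [8/11, 1) → index 3

1 2 2 3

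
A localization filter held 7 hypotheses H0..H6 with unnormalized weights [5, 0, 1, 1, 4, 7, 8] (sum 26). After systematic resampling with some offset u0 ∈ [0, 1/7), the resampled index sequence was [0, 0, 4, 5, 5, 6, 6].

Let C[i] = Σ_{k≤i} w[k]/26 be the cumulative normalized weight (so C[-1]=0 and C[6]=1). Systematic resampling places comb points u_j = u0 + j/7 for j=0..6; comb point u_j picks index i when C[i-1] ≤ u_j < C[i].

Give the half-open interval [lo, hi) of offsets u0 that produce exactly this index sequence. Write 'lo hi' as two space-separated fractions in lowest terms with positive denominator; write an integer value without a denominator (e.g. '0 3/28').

C = [5/26, 5/26, 3/13, 7/26, 11/26, 9/13, 1]
j=0 picked index 0: u0 ∈ [0, 5/26)
j=1 picked index 0: u0 ∈ [-1/7, 9/182)
j=2 picked index 4: u0 ∈ [-3/182, 25/182)
j=3 picked index 5: u0 ∈ [-1/182, 24/91)
j=4 picked index 5: u0 ∈ [-27/182, 11/91)
j=5 picked index 6: u0 ∈ [-2/91, 2/7)
j=6 picked index 6: u0 ∈ [-15/91, 1/7)
intersection: [0, 9/182)

0 9/182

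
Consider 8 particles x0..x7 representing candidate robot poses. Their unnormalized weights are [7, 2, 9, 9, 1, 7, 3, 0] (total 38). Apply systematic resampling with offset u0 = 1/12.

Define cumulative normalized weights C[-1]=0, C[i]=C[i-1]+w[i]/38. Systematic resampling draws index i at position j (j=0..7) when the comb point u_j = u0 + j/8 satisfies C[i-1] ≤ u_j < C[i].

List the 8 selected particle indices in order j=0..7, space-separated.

0 1 2 2 3 3 5 6

C = [7/38, 9/38, 9/19, 27/38, 14/19, 35/38, 1, 1]
j=0: u_0=1/12 ∈ [0, 7/38) → index 0
j=1: u_1=5/24 ∈ [7/38, 9/38) → index 1
j=2: u_2=1/3 ∈ [9/38, 9/19) → index 2
j=3: u_3=11/24 ∈ [9/38, 9/19) → index 2
j=4: u_4=7/12 ∈ [9/19, 27/38) → index 3
j=5: u_5=17/24 ∈ [9/19, 27/38) → index 3
j=6: u_6=5/6 ∈ [14/19, 35/38) → index 5
j=7: u_7=23/24 ∈ [35/38, 1) → index 6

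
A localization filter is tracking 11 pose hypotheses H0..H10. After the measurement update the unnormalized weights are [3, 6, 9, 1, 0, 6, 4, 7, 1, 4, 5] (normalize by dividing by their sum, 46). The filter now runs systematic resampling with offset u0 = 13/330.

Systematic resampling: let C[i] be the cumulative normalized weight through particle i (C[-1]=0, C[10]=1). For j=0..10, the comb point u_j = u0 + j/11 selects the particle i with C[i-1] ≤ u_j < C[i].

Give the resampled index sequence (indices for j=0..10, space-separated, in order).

0 1 2 2 3 5 6 7 7 9 10

C = [3/46, 9/46, 9/23, 19/46, 19/46, 25/46, 29/46, 18/23, 37/46, 41/46, 1]
j=0: u_0=13/330 ∈ [0, 3/46) → index 0
j=1: u_1=43/330 ∈ [3/46, 9/46) → index 1
j=2: u_2=73/330 ∈ [9/46, 9/23) → index 2
j=3: u_3=103/330 ∈ [9/46, 9/23) → index 2
j=4: u_4=133/330 ∈ [9/23, 19/46) → index 3
j=5: u_5=163/330 ∈ [19/46, 25/46) → index 5
j=6: u_6=193/330 ∈ [25/46, 29/46) → index 6
j=7: u_7=223/330 ∈ [29/46, 18/23) → index 7
j=8: u_8=23/30 ∈ [29/46, 18/23) → index 7
j=9: u_9=283/330 ∈ [37/46, 41/46) → index 9
j=10: u_10=313/330 ∈ [41/46, 1) → index 10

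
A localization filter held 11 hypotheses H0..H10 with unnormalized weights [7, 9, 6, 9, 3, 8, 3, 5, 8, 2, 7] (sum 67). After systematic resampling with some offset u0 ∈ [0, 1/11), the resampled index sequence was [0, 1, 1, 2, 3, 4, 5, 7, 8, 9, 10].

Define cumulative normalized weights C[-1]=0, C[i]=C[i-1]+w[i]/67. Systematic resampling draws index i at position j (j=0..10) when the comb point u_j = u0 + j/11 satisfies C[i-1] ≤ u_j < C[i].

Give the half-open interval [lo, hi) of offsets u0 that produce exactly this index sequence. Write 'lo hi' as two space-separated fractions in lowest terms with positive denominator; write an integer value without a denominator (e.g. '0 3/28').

C = [7/67, 16/67, 22/67, 31/67, 34/67, 42/67, 45/67, 50/67, 58/67, 60/67, 1]
j=0 picked index 0: u0 ∈ [0, 7/67)
j=1 picked index 1: u0 ∈ [10/737, 109/737)
j=2 picked index 1: u0 ∈ [-57/737, 42/737)
j=3 picked index 2: u0 ∈ [-25/737, 41/737)
j=4 picked index 3: u0 ∈ [-26/737, 73/737)
j=5 picked index 4: u0 ∈ [6/737, 39/737)
j=6 picked index 5: u0 ∈ [-28/737, 60/737)
j=7 picked index 7: u0 ∈ [26/737, 81/737)
j=8 picked index 8: u0 ∈ [14/737, 102/737)
j=9 picked index 9: u0 ∈ [35/737, 57/737)
j=10 picked index 10: u0 ∈ [-10/737, 1/11)
intersection: [35/737, 39/737)

35/737 39/737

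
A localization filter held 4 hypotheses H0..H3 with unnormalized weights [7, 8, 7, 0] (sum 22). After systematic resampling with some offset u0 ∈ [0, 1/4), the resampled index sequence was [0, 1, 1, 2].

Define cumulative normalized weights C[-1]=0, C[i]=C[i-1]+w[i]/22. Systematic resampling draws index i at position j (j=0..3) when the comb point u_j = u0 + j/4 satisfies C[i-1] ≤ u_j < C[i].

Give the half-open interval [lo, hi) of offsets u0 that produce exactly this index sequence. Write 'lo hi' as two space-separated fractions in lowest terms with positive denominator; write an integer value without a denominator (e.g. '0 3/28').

C = [7/22, 15/22, 1, 1]
j=0 picked index 0: u0 ∈ [0, 7/22)
j=1 picked index 1: u0 ∈ [3/44, 19/44)
j=2 picked index 1: u0 ∈ [-2/11, 2/11)
j=3 picked index 2: u0 ∈ [-3/44, 1/4)
intersection: [3/44, 2/11)

3/44 2/11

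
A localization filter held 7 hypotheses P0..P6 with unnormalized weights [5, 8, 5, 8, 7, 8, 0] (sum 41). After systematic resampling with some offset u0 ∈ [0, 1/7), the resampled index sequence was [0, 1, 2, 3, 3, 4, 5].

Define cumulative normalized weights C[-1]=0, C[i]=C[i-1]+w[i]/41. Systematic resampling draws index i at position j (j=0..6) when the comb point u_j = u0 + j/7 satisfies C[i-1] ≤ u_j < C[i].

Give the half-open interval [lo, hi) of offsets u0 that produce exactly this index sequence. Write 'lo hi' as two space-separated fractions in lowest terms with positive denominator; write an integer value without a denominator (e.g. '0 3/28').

9/287 18/287

C = [5/41, 13/41, 18/41, 26/41, 33/41, 1, 1]
j=0 picked index 0: u0 ∈ [0, 5/41)
j=1 picked index 1: u0 ∈ [-6/287, 50/287)
j=2 picked index 2: u0 ∈ [9/287, 44/287)
j=3 picked index 3: u0 ∈ [3/287, 59/287)
j=4 picked index 3: u0 ∈ [-38/287, 18/287)
j=5 picked index 4: u0 ∈ [-23/287, 26/287)
j=6 picked index 5: u0 ∈ [-15/287, 1/7)
intersection: [9/287, 18/287)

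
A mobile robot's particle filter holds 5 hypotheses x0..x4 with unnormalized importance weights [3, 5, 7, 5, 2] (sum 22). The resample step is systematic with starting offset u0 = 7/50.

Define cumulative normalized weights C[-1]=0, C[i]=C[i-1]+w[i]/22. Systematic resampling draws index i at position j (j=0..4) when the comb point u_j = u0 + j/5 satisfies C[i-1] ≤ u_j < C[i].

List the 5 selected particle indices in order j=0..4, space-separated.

1 1 2 3 4

C = [3/22, 4/11, 15/22, 10/11, 1]
j=0: u_0=7/50 ∈ [3/22, 4/11) → index 1
j=1: u_1=17/50 ∈ [3/22, 4/11) → index 1
j=2: u_2=27/50 ∈ [4/11, 15/22) → index 2
j=3: u_3=37/50 ∈ [15/22, 10/11) → index 3
j=4: u_4=47/50 ∈ [10/11, 1) → index 4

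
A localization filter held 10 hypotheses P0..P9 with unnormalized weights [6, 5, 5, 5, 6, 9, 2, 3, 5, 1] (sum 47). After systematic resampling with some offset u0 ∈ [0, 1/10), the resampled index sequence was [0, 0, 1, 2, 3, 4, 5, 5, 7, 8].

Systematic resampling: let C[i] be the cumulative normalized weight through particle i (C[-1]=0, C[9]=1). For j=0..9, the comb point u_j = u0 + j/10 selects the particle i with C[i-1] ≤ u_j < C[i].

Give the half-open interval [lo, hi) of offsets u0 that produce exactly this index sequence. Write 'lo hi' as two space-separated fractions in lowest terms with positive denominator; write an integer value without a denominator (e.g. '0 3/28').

2/235 13/470

C = [6/47, 11/47, 16/47, 21/47, 27/47, 36/47, 38/47, 41/47, 46/47, 1]
j=0 picked index 0: u0 ∈ [0, 6/47)
j=1 picked index 0: u0 ∈ [-1/10, 13/470)
j=2 picked index 1: u0 ∈ [-17/235, 8/235)
j=3 picked index 2: u0 ∈ [-31/470, 19/470)
j=4 picked index 3: u0 ∈ [-14/235, 11/235)
j=5 picked index 4: u0 ∈ [-5/94, 7/94)
j=6 picked index 5: u0 ∈ [-6/235, 39/235)
j=7 picked index 5: u0 ∈ [-59/470, 31/470)
j=8 picked index 7: u0 ∈ [2/235, 17/235)
j=9 picked index 8: u0 ∈ [-13/470, 37/470)
intersection: [2/235, 13/470)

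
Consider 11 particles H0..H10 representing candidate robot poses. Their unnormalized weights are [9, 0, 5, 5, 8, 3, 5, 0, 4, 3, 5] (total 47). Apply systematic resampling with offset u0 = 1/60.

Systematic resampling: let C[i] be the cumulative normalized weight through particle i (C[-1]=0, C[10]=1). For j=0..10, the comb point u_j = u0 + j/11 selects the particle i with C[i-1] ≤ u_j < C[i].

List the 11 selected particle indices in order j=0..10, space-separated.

C = [9/47, 9/47, 14/47, 19/47, 27/47, 30/47, 35/47, 35/47, 39/47, 42/47, 1]
j=0: u_0=1/60 ∈ [0, 9/47) → index 0
j=1: u_1=71/660 ∈ [0, 9/47) → index 0
j=2: u_2=131/660 ∈ [9/47, 14/47) → index 2
j=3: u_3=191/660 ∈ [9/47, 14/47) → index 2
j=4: u_4=251/660 ∈ [14/47, 19/47) → index 3
j=5: u_5=311/660 ∈ [19/47, 27/47) → index 4
j=6: u_6=371/660 ∈ [19/47, 27/47) → index 4
j=7: u_7=431/660 ∈ [30/47, 35/47) → index 6
j=8: u_8=491/660 ∈ [30/47, 35/47) → index 6
j=9: u_9=551/660 ∈ [39/47, 42/47) → index 9
j=10: u_10=611/660 ∈ [42/47, 1) → index 10

0 0 2 2 3 4 4 6 6 9 10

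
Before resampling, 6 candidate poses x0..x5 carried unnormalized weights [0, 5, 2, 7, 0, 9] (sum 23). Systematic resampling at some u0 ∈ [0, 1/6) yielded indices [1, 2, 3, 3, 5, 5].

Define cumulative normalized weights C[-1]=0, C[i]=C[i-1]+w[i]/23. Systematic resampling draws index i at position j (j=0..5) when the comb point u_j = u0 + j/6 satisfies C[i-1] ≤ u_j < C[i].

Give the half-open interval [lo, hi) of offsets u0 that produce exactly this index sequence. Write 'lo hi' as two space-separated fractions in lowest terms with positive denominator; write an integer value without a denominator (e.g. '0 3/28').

C = [0, 5/23, 7/23, 14/23, 14/23, 1]
j=0 picked index 1: u0 ∈ [0, 5/23)
j=1 picked index 2: u0 ∈ [7/138, 19/138)
j=2 picked index 3: u0 ∈ [-2/69, 19/69)
j=3 picked index 3: u0 ∈ [-9/46, 5/46)
j=4 picked index 5: u0 ∈ [-4/69, 1/3)
j=5 picked index 5: u0 ∈ [-31/138, 1/6)
intersection: [7/138, 5/46)

7/138 5/46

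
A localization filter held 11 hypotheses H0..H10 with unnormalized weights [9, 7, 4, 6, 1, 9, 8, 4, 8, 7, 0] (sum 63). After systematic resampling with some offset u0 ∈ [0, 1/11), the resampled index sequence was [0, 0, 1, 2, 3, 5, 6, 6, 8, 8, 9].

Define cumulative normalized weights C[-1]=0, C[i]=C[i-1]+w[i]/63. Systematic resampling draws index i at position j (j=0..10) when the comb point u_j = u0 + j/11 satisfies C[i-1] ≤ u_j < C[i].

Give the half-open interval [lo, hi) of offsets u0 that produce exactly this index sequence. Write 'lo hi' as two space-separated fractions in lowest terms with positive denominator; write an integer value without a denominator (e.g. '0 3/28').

C = [1/7, 16/63, 20/63, 26/63, 3/7, 4/7, 44/63, 16/21, 8/9, 1, 1]
j=0 picked index 0: u0 ∈ [0, 1/7)
j=1 picked index 0: u0 ∈ [-1/11, 4/77)
j=2 picked index 1: u0 ∈ [-3/77, 50/693)
j=3 picked index 2: u0 ∈ [-13/693, 31/693)
j=4 picked index 3: u0 ∈ [-32/693, 34/693)
j=5 picked index 5: u0 ∈ [-2/77, 9/77)
j=6 picked index 6: u0 ∈ [2/77, 106/693)
j=7 picked index 6: u0 ∈ [-5/77, 43/693)
j=8 picked index 8: u0 ∈ [8/231, 16/99)
j=9 picked index 8: u0 ∈ [-13/231, 7/99)
j=10 picked index 9: u0 ∈ [-2/99, 1/11)
intersection: [8/231, 31/693)

8/231 31/693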